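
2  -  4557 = - 4555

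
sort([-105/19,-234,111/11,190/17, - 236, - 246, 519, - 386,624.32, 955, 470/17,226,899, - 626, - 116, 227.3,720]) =[ - 626,-386, - 246,-236,  -  234,-116,-105/19 , 111/11,  190/17 , 470/17,  226,  227.3,519,624.32,720,899, 955 ]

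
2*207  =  414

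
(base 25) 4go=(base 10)2924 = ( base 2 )101101101100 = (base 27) 408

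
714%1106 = 714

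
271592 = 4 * 67898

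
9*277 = 2493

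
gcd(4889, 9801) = 1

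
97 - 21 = 76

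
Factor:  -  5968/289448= - 2/97 = -2^1*97^( -1) 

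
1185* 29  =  34365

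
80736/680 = 118 +62/85  =  118.73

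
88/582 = 44/291 = 0.15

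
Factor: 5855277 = 3^1*1951759^1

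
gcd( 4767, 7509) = 3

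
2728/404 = 682/101 = 6.75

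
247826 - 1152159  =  -904333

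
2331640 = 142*16420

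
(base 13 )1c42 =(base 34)3nt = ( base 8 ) 10267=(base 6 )31451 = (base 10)4279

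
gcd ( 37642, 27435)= 59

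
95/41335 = 19/8267 = 0.00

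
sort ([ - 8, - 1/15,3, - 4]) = [  -  8,  -  4, - 1/15,3 ]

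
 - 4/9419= - 1 + 9415/9419 = - 0.00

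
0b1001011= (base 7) 135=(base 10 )75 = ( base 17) 47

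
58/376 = 29/188 = 0.15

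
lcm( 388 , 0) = 0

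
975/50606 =975/50606 = 0.02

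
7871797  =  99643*79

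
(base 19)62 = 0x74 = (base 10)116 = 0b1110100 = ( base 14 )84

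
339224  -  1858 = 337366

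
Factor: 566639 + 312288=7^1 * 241^1 * 521^1=878927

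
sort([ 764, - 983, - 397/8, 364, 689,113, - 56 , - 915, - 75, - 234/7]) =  [ - 983, -915, - 75,-56,-397/8, - 234/7, 113, 364,689,  764]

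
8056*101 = 813656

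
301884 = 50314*6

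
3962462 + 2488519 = 6450981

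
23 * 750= 17250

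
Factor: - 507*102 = -51714 = -2^1*3^2* 13^2*17^1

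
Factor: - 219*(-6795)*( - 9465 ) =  - 14084913825 = - 3^4*5^2*73^1*151^1*631^1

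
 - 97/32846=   -  1  +  32749/32846 = -  0.00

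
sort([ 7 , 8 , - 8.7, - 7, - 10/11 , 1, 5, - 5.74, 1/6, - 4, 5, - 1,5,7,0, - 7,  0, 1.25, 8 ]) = [  -  8.7, - 7, - 7, - 5.74,-4, - 1, - 10/11,0 , 0,  1/6,1,1.25, 5 , 5, 5,  7, 7, 8,8] 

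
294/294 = 1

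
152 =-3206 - -3358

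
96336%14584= 8832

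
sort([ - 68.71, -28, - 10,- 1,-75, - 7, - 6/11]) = [- 75, - 68.71,- 28, - 10, - 7, - 1, - 6/11] 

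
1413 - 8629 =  - 7216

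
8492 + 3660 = 12152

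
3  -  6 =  - 3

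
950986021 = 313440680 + 637545341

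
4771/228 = 20  +  211/228 = 20.93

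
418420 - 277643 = 140777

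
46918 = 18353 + 28565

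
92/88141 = 92/88141 = 0.00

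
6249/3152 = 6249/3152 = 1.98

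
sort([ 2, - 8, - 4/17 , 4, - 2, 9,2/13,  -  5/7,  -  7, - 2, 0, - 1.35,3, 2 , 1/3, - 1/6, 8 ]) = [ - 8 ,-7, - 2 , - 2, - 1.35,-5/7, - 4/17, - 1/6, 0, 2/13,1/3,  2, 2, 3,  4 , 8,  9]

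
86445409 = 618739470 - 532294061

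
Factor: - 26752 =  - 2^7*11^1*19^1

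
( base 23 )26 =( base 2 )110100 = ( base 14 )3A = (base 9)57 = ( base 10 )52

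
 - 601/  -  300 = 2 + 1/300 = 2.00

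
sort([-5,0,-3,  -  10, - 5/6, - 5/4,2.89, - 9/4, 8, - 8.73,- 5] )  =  [ -10, - 8.73, - 5, - 5, - 3,  -  9/4,  -  5/4,  -  5/6, 0, 2.89,8] 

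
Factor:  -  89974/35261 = -2^1 * 37^( - 1 )*953^( - 1 )*44987^1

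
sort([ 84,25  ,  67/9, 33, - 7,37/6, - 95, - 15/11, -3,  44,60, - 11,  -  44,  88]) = [ - 95, - 44,  -  11 , - 7, - 3,-15/11,  37/6, 67/9, 25, 33 , 44, 60, 84,88]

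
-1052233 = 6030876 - 7083109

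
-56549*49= - 2770901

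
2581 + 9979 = 12560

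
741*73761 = 54656901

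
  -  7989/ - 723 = 2663/241 = 11.05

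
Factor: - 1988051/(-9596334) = 2^(-1)*3^(-1 )*11^(-1)*13^1*23^1*61^1*109^1*145399^( - 1 )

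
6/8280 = 1/1380 = 0.00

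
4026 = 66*61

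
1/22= 1/22 = 0.05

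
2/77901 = 2/77901 = 0.00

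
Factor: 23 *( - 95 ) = -2185 = - 5^1*19^1*23^1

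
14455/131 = 110 + 45/131 = 110.34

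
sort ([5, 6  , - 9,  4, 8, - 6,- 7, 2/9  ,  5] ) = [ - 9, - 7, - 6,2/9,4, 5,5 , 6, 8 ] 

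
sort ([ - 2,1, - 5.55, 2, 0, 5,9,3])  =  [  -  5.55, - 2,0,1, 2,3,5, 9 ] 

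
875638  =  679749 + 195889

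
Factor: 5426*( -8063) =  - 2^1*11^1*733^1*2713^1 = - 43749838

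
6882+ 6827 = 13709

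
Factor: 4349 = 4349^1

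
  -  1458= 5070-6528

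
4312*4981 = 21478072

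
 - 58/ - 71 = 58/71= 0.82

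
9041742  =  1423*6354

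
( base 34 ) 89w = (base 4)2111302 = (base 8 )22562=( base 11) 7225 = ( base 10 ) 9586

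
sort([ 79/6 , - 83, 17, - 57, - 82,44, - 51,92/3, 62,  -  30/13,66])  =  [-83,  -  82, - 57,-51 ,-30/13,79/6,17,92/3,44,62, 66]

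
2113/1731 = 2113/1731 = 1.22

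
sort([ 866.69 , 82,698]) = [ 82  ,  698,866.69 ]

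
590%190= 20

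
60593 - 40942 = 19651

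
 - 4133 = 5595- 9728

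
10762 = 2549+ 8213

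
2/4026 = 1/2013 = 0.00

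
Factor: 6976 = 2^6*109^1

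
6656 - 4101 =2555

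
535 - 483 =52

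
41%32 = 9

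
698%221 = 35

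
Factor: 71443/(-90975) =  - 3^( - 1 )*5^(  -  2)*1213^( - 1)*71443^1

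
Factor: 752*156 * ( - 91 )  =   - 2^6*3^1*7^1*13^2*47^1 = - 10675392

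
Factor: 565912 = 2^3*127^1*557^1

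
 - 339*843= -285777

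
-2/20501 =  - 1 + 20499/20501 = - 0.00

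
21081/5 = 21081/5 = 4216.20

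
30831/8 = 30831/8 = 3853.88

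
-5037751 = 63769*(  -  79 ) 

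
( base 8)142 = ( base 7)200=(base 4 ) 1202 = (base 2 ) 1100010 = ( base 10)98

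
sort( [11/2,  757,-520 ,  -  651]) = [ - 651, - 520,11/2,757]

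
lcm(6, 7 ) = 42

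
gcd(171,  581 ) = 1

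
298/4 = 74 + 1/2 =74.50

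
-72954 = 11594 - 84548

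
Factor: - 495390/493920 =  - 2^( - 4 )*3^(  -  1 ) * 7^( - 1 )* 337^1= - 337/336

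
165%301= 165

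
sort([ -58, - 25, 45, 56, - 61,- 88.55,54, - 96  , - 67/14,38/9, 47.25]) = [-96, -88.55 , - 61, - 58, - 25, - 67/14, 38/9 , 45, 47.25,  54, 56]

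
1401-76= 1325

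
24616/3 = 8205+1/3 = 8205.33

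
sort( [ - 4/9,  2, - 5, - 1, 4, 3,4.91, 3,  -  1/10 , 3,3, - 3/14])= [ - 5, - 1, - 4/9, - 3/14, - 1/10,  2,3,3,3,3,4, 4.91]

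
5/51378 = 5/51378  =  0.00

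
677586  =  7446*91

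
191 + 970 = 1161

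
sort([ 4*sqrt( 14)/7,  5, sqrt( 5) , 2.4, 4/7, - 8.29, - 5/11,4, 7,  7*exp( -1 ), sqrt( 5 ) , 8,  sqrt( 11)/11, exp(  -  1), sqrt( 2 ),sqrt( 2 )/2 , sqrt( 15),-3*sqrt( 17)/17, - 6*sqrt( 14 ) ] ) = [  -  6 * sqrt(14), - 8.29,-3*sqrt(17) /17, - 5/11, sqrt ( 11)/11, exp(- 1), 4/7,  sqrt( 2 )/2,sqrt( 2 ) , 4*sqrt( 14 )/7, sqrt( 5),sqrt( 5), 2.4,7*exp(  -  1 ),  sqrt( 15), 4 , 5,  7, 8] 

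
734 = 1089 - 355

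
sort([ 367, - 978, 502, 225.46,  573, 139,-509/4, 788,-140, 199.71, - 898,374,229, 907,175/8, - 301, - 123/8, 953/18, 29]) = [ - 978, - 898,-301, - 140 , - 509/4, - 123/8,175/8, 29,953/18, 139,  199.71, 225.46,229, 367, 374 , 502, 573, 788, 907] 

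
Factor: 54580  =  2^2*5^1*2729^1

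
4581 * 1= 4581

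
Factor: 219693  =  3^1* 67^1*1093^1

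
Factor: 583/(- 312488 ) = -2^(-3)*67^( - 1 ) = -1/536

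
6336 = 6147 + 189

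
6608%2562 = 1484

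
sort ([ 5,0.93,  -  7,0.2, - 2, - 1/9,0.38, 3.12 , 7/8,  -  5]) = [ - 7,-5, -2, - 1/9, 0.2, 0.38, 7/8, 0.93,  3.12,  5]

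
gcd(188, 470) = 94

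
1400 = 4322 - 2922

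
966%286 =108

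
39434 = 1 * 39434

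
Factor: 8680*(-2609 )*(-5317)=2^3 * 5^1*7^1 * 13^1*31^1 * 409^1*2609^1= 120409420040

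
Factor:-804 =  - 2^2*3^1*67^1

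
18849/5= 18849/5 =3769.80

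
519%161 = 36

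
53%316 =53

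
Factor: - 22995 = -3^2*5^1*7^1*73^1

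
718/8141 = 718/8141 = 0.09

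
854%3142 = 854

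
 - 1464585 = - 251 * 5835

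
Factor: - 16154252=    - 2^2*4038563^1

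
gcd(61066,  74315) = 1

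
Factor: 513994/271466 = 197^(-1)*373^1  =  373/197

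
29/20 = 29/20  =  1.45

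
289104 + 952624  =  1241728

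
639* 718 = 458802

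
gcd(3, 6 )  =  3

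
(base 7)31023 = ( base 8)16613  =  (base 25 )c2d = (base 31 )7qu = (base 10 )7563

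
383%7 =5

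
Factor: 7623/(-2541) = -3^1 = - 3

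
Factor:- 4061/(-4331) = 31^1  *  61^( - 1 )*71^( - 1)*131^1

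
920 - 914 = 6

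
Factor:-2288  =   -2^4 * 11^1 * 13^1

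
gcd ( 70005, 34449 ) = 3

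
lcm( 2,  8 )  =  8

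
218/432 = 109/216 = 0.50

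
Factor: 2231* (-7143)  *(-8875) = 141432292875  =  3^1*5^3*23^1*71^1*97^1 *2381^1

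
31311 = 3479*9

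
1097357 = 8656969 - 7559612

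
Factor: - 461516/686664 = -2^( - 1 )*3^( - 3)*17^(-1 ) * 617^1 = - 617/918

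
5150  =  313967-308817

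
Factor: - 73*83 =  -6059 = -73^1*83^1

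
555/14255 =111/2851 = 0.04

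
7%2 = 1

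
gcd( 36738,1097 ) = 1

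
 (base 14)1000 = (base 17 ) 987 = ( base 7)11000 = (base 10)2744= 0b101010111000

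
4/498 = 2/249 = 0.01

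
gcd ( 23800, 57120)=4760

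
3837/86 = 3837/86 = 44.62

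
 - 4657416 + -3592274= - 8249690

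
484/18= 242/9 = 26.89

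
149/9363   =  149/9363 = 0.02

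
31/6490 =31/6490 = 0.00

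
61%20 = 1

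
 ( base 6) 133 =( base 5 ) 212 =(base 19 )30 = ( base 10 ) 57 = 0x39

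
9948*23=228804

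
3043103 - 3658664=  - 615561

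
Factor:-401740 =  - 2^2*5^1*53^1*379^1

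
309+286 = 595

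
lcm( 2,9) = 18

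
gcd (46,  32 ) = 2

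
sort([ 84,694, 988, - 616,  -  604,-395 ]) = [-616,-604,- 395, 84, 694, 988 ] 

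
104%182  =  104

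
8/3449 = 8/3449 = 0.00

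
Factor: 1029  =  3^1*7^3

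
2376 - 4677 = -2301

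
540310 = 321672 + 218638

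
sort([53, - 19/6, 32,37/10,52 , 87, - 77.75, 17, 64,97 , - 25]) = [ - 77.75, - 25,-19/6, 37/10 , 17,  32,52,53,64,87,97 ]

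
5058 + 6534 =11592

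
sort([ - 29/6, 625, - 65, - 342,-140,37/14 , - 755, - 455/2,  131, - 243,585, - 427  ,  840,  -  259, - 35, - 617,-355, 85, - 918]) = [ - 918,  -  755, - 617, - 427, - 355, - 342, - 259, - 243, - 455/2, - 140, - 65, - 35, - 29/6,37/14,85, 131,  585, 625,840] 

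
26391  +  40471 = 66862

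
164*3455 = 566620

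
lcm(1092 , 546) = 1092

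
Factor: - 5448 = - 2^3*3^1  *227^1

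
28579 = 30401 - 1822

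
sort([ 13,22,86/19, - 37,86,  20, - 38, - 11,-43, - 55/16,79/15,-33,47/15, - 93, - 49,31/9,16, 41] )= [ - 93, - 49,  -  43,- 38, - 37, - 33, - 11 , - 55/16,47/15, 31/9,86/19,79/15,  13,16,20,22,41,86 ] 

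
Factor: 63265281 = 3^1 * 2287^1 * 9221^1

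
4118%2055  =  8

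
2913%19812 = 2913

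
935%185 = 10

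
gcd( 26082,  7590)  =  138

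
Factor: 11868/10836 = 3^( - 1 ) * 7^( - 1 )*23^1 = 23/21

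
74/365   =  74/365 = 0.20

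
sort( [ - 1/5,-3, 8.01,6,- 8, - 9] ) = [ - 9 , - 8,  -  3, - 1/5, 6, 8.01 ]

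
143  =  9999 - 9856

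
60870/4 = 30435/2 = 15217.50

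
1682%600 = 482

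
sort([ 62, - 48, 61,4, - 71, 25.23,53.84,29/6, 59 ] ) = [ - 71, - 48,4, 29/6,25.23,53.84,59,61,62 ] 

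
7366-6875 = 491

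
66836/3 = 66836/3= 22278.67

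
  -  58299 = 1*( - 58299)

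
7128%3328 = 472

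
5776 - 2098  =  3678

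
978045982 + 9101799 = 987147781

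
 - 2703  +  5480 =2777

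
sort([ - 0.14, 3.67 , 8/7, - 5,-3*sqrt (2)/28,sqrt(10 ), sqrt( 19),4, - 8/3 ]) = [ - 5,  -  8/3,  -  3*sqrt(2) /28,-0.14,8/7,sqrt(10 ),3.67,4 , sqrt(19) ] 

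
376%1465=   376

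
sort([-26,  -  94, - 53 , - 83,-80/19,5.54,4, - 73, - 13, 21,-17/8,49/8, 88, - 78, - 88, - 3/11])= [  -  94 , - 88,  -  83, - 78, - 73, - 53,-26, - 13, - 80/19, - 17/8,-3/11,4, 5.54 , 49/8,  21 , 88 ] 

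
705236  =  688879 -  - 16357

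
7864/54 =3932/27 = 145.63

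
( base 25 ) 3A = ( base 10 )85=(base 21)41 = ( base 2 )1010101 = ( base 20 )45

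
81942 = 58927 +23015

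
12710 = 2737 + 9973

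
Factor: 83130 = 2^1*3^1*5^1*17^1*163^1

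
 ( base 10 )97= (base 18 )57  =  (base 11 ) 89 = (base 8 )141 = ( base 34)2T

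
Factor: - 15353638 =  - 2^1 * 7676819^1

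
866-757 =109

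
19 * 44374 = 843106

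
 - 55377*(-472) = 26137944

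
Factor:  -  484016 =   -  2^4*13^2*179^1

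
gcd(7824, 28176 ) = 48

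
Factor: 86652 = 2^2*3^2*29^1*83^1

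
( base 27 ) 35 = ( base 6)222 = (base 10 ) 86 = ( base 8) 126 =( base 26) 38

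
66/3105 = 22/1035 = 0.02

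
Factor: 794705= 5^1* 158941^1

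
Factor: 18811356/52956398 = 9405678/26478199 = 2^1*3^1 * 11^(  -  1) *37^( - 1)*67^( - 1)*971^( - 1 )*1097^1*1429^1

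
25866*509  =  13165794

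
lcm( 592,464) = 17168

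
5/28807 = 5/28807=0.00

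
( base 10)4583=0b1000111100111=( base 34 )3wr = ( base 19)CD4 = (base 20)B93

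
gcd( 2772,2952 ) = 36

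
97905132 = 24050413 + 73854719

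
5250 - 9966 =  - 4716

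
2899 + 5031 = 7930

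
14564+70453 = 85017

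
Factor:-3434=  - 2^1*17^1*101^1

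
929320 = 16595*56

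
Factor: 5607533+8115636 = 79^1*271^1 * 641^1= 13723169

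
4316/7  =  4316/7 = 616.57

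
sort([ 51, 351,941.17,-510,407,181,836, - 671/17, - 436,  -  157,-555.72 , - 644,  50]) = [-644, - 555.72, - 510,- 436,-157, - 671/17, 50, 51,181,351 , 407, 836, 941.17] 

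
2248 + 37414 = 39662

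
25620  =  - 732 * (-35) 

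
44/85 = 44/85 =0.52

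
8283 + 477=8760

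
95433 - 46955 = 48478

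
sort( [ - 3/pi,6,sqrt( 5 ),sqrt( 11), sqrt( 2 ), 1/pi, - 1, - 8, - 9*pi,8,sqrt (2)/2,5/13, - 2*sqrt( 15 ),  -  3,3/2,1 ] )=[ - 9*pi,- 8, - 2 * sqrt( 15 ), - 3,- 1, - 3/pi,1/pi,5/13, sqrt( 2 )/2,1,sqrt(2),3/2, sqrt( 5),sqrt( 11 ), 6,8]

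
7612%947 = 36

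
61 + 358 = 419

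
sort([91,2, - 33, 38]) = [ - 33,2,38,91] 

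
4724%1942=840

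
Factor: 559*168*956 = 2^5*3^1*7^1*13^1*43^1*239^1= 89779872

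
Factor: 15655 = 5^1*31^1*101^1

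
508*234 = 118872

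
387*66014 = 25547418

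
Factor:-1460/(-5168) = 2^(-2)*5^1*17^ (- 1)*19^( - 1)*73^1=365/1292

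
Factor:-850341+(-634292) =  - 1484633^1 = - 1484633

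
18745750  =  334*56125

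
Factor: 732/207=244/69= 2^2*3^( - 1 )*23^( -1 )*61^1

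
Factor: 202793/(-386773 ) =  - 17^1*29^( - 1)*79^1*151^1*13337^( - 1 ) 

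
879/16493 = 879/16493 = 0.05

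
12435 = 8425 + 4010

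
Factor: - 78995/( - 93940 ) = 37/44 = 2^( - 2 )*11^(-1)*37^1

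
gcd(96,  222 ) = 6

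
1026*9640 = 9890640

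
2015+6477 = 8492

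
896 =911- 15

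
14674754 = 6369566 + 8305188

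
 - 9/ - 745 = 9/745 =0.01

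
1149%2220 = 1149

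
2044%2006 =38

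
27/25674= 9/8558 = 0.00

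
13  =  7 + 6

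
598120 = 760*787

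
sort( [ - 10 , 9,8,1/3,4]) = [  -  10, 1/3, 4, 8, 9] 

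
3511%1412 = 687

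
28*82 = 2296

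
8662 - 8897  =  -235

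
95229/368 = 95229/368 =258.77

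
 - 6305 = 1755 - 8060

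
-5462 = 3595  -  9057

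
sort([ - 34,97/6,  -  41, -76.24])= [ - 76.24,- 41, - 34,97/6 ]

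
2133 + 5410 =7543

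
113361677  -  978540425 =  - 865178748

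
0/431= 0 = 0.00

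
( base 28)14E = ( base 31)TB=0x38e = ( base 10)910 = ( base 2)1110001110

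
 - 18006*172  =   - 3097032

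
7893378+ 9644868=17538246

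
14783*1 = 14783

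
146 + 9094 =9240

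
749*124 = 92876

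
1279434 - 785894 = 493540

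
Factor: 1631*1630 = 2658530 = 2^1*5^1*7^1*163^1* 233^1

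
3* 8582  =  25746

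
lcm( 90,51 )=1530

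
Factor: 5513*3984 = 21963792 = 2^4*3^1* 37^1*83^1*149^1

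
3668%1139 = 251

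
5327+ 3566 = 8893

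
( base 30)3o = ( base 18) 66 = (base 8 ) 162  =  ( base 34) 3C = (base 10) 114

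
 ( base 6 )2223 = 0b1000000111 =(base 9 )636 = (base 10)519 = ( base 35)et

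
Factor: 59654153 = 13^1*4588781^1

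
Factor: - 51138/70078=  - 27/37=- 3^3* 37^( - 1 ) 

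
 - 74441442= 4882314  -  79323756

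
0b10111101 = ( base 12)139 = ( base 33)5o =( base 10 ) 189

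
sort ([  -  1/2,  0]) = [ - 1/2,0 ]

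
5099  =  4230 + 869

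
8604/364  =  2151/91 = 23.64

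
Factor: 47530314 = 2^1*3^5*13^1*7523^1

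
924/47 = 924/47 = 19.66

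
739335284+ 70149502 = 809484786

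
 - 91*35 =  - 3185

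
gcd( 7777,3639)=1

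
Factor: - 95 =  - 5^1*19^1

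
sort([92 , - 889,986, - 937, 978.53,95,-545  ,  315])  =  [ - 937, -889, - 545,92, 95, 315,978.53,986]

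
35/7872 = 35/7872 = 0.00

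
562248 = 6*93708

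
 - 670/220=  - 67/22 = - 3.05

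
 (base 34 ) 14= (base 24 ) 1E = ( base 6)102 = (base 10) 38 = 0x26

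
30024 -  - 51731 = 81755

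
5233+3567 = 8800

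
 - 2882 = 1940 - 4822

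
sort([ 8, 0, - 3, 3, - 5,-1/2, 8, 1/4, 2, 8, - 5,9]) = [ - 5,-5, - 3, - 1/2, 0,1/4,  2,3, 8,  8, 8,9]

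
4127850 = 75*55038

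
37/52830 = 37/52830  =  0.00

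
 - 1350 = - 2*675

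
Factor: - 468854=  - 2^1 * 359^1*653^1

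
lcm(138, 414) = 414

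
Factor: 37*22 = 814 = 2^1 * 11^1*37^1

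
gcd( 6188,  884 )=884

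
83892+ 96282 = 180174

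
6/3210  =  1/535 = 0.00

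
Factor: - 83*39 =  - 3237  =  - 3^1*13^1*83^1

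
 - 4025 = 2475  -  6500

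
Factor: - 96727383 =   -  3^2*29^1*370603^1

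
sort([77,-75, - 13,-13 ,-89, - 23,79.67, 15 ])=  [-89, - 75,-23, - 13, - 13, 15, 77, 79.67] 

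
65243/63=1035 + 38/63 = 1035.60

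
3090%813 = 651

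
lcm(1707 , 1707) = 1707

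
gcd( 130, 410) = 10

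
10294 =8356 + 1938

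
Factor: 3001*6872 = 2^3*859^1*3001^1 = 20622872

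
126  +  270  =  396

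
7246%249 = 25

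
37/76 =37/76  =  0.49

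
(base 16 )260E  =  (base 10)9742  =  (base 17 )1gc1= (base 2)10011000001110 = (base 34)8EI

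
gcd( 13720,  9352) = 56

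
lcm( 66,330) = 330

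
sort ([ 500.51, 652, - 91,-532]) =[ - 532, - 91, 500.51,652]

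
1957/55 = 35 + 32/55=35.58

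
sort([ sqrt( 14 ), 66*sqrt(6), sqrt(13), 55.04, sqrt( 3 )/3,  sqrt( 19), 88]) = [sqrt( 3)/3, sqrt(13),sqrt( 14 ) , sqrt( 19),55.04, 88, 66*sqrt( 6) ] 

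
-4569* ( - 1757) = 8027733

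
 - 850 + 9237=8387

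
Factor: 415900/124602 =207950/62301 = 2^1*3^(-1)*5^2*19^ (  -  1)*1093^ ( - 1) * 4159^1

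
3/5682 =1/1894 = 0.00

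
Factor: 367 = 367^1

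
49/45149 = 49/45149 = 0.00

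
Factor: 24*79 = 1896 = 2^3*3^1*79^1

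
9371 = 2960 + 6411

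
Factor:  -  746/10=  -373/5 = - 5^( - 1)*373^1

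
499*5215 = 2602285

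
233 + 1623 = 1856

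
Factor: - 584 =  - 2^3* 73^1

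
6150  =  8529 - 2379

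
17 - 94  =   - 77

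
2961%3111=2961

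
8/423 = 8/423= 0.02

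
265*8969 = 2376785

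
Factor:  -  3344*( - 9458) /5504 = 2^(  -  2)*11^1*19^1*43^ ( - 1 )*4729^1 = 988361/172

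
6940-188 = 6752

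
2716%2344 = 372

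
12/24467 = 12/24467 = 0.00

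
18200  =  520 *35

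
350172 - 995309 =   -  645137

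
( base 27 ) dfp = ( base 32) 9LJ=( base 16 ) 26B3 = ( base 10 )9907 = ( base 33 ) 937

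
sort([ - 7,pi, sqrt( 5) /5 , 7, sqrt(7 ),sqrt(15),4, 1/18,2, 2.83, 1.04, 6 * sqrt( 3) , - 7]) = [ - 7, - 7,1/18, sqrt(5)/5,1.04, 2,sqrt(7 ),2.83, pi,sqrt(15), 4,7,  6*sqrt(3)] 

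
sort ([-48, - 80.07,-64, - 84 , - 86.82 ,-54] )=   [-86.82,-84, - 80.07 , - 64,-54 , - 48]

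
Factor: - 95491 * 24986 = - 2385938126  =  - 2^1 *11^1 * 13^1 * 31^2 * 8681^1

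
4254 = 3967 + 287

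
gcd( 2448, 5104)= 16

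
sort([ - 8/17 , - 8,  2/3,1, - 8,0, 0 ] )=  [ - 8,-8, - 8/17,0, 0,2/3, 1 ] 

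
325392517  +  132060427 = 457452944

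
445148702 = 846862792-401714090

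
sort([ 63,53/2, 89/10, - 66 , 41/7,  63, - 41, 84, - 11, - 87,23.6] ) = [ - 87, - 66, - 41 ,  -  11,41/7,89/10,23.6,  53/2,  63, 63, 84 ]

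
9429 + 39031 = 48460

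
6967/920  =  7 + 527/920=7.57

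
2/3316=1/1658 = 0.00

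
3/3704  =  3/3704   =  0.00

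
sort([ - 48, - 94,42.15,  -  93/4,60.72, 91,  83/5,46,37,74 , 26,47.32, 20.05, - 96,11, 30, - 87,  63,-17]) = [ - 96,  -  94,-87, - 48, - 93/4, - 17,11, 83/5, 20.05, 26, 30,37,42.15, 46,47.32, 60.72,63,  74, 91]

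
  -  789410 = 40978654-41768064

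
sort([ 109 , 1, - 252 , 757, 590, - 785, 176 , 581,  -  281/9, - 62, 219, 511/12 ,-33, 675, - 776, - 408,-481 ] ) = [- 785,  -  776, - 481, - 408, - 252,  -  62, - 33, - 281/9,1, 511/12,109, 176, 219,581, 590, 675 , 757]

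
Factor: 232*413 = 2^3*7^1*29^1*59^1 =95816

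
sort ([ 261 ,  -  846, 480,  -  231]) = [- 846,-231,261,480]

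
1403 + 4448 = 5851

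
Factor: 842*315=265230 = 2^1*3^2*5^1*7^1*421^1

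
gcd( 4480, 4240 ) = 80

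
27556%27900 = 27556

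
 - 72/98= - 36/49 = - 0.73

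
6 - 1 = 5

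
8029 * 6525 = 52389225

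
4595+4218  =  8813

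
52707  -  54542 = -1835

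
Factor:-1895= -5^1 * 379^1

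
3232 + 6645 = 9877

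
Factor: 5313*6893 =3^1*7^1*11^1*23^1*61^1*113^1 = 36622509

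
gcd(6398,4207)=7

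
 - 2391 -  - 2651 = 260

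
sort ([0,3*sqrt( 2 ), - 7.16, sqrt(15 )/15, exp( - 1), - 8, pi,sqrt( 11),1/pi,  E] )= [ - 8, - 7.16, 0, sqrt(15)/15, 1/pi,  exp( - 1), E, pi, sqrt(11), 3*sqrt( 2) ]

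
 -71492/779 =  - 92 + 176/779  =  -91.77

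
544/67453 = 544/67453= 0.01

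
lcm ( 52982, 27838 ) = 1642442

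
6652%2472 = 1708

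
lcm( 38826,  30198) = 271782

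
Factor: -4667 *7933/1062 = -37023311/1062 = - 2^( - 1)*3^(-2)*13^1 * 59^(  -  1 )*359^1 * 7933^1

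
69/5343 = 23/1781 = 0.01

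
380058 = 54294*7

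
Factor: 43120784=2^4*7^2* 55001^1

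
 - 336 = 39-375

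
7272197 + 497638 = 7769835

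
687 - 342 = 345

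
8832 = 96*92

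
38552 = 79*488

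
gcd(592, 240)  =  16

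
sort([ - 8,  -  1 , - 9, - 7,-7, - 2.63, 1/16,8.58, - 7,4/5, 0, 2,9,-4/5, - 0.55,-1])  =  [ - 9, - 8,-7,-7,-7,  -  2.63,-1,-1, - 4/5, - 0.55,  0,1/16, 4/5,2,8.58, 9 ]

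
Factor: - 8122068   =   - 2^2*3^2 *225613^1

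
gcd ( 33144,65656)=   8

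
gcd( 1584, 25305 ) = 3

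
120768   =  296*408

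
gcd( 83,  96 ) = 1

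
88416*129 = 11405664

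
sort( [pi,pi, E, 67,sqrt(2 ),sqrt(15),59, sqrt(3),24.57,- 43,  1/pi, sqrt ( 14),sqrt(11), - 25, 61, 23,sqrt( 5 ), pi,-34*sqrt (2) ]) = [ - 34*sqrt(2) , - 43,-25, 1/pi,sqrt(2 ) , sqrt( 3), sqrt(5),  E, pi, pi , pi  ,  sqrt(11),sqrt( 14 ),sqrt(15 ), 23,24.57, 59, 61 , 67]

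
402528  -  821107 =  - 418579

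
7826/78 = 301/3 = 100.33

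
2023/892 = 2 + 239/892 = 2.27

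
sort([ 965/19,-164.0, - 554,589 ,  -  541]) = [ - 554, - 541,-164.0,965/19,  589 ] 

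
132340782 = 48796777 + 83544005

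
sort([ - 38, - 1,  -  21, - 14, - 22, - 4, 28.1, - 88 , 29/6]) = [ - 88, - 38 , - 22, - 21, - 14,-4, - 1,  29/6 , 28.1]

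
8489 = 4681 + 3808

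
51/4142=51/4142 = 0.01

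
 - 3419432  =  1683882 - 5103314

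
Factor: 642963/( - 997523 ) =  - 3^1*107^1*701^(  -  1)*1423^( - 1) * 2003^1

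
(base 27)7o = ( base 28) 7h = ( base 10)213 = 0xd5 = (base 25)8D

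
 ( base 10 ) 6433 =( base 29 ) 7io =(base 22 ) D69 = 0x1921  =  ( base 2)1100100100001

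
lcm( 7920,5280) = 15840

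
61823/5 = 12364 + 3/5 = 12364.60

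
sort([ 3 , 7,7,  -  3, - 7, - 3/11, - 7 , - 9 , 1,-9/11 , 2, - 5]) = [ -9, - 7, - 7, - 5, - 3, -9/11, - 3/11,1, 2 , 3,7 , 7 ] 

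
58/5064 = 29/2532 = 0.01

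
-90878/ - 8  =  11359 + 3/4=11359.75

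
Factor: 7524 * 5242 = 39440808 = 2^3*3^2*11^1*19^1*2621^1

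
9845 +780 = 10625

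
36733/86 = 36733/86 =427.13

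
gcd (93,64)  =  1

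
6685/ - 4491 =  - 6685/4491 = - 1.49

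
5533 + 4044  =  9577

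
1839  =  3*613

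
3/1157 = 3/1157 = 0.00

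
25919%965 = 829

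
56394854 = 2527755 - -53867099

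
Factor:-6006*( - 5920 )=2^6*3^1*5^1*7^1*11^1 * 13^1*37^1 =35555520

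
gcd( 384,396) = 12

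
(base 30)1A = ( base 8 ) 50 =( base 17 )26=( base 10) 40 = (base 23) 1h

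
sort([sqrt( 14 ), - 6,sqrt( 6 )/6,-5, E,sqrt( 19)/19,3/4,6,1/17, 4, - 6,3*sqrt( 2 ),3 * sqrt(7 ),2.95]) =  [ -6, -6, - 5, 1/17,sqrt( 19) /19,sqrt( 6)/6, 3/4,E,2.95,sqrt(14 ), 4,3*sqrt( 2 ) , 6,3*sqrt( 7) ] 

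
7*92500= 647500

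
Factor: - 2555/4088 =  - 2^( - 3 )*5^1 = - 5/8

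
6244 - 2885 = 3359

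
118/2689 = 118/2689 = 0.04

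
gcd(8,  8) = 8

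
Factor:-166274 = - 2^1 * 83137^1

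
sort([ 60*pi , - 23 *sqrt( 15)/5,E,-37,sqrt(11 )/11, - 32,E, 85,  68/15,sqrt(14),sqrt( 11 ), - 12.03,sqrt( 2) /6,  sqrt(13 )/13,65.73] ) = [ -37, - 32, - 23*sqrt( 15) /5, - 12.03,sqrt( 2)/6, sqrt( 13)/13 , sqrt(11)/11,E, E,sqrt(11),sqrt( 14 ),68/15,65.73, 85,60*pi ]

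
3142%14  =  6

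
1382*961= 1328102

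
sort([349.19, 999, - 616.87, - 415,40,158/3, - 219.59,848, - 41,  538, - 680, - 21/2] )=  [ -680,- 616.87, - 415, - 219.59, - 41,-21/2,40, 158/3, 349.19, 538, 848, 999 ]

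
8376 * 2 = 16752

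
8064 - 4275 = 3789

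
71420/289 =247 + 37/289 = 247.13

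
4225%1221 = 562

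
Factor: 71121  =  3^1 * 151^1*157^1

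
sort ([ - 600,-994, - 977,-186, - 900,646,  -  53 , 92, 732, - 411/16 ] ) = [ - 994, - 977, - 900 , - 600, - 186, - 53,-411/16,92,646,732 ] 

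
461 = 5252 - 4791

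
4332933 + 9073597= 13406530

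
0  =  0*629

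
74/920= 37/460=0.08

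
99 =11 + 88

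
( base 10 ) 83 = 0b1010011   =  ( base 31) 2l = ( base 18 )4b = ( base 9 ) 102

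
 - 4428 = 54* ( - 82)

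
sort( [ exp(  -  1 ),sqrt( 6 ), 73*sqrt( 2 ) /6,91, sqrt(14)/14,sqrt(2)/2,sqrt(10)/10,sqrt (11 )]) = [sqrt(14 ) /14 , sqrt( 10 ) /10 , exp( - 1), sqrt( 2) /2,  sqrt( 6), sqrt( 11 ),73*sqrt(2 ) /6,91]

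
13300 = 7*1900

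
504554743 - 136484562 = 368070181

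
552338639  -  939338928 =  - 387000289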